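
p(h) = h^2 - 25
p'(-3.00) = -6.00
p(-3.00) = -16.00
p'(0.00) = 0.00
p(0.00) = -25.00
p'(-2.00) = -4.00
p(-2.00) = -21.00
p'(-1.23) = -2.46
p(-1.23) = -23.49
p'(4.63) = 9.26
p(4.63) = -3.56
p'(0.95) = 1.90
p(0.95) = -24.10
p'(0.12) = 0.24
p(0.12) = -24.99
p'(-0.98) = -1.96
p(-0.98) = -24.04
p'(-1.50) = -3.00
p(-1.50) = -22.75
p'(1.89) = 3.78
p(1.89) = -21.43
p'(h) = 2*h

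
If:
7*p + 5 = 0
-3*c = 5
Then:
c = -5/3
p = -5/7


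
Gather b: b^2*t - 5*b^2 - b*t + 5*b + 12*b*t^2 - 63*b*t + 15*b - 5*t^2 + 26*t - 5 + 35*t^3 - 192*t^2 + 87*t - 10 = b^2*(t - 5) + b*(12*t^2 - 64*t + 20) + 35*t^3 - 197*t^2 + 113*t - 15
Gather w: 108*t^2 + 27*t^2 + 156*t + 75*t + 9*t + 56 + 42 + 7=135*t^2 + 240*t + 105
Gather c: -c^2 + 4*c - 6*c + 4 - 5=-c^2 - 2*c - 1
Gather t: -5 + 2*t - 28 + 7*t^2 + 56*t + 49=7*t^2 + 58*t + 16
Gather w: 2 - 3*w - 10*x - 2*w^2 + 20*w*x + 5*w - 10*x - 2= -2*w^2 + w*(20*x + 2) - 20*x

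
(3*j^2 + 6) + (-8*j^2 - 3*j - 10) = -5*j^2 - 3*j - 4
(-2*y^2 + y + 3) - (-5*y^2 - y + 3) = 3*y^2 + 2*y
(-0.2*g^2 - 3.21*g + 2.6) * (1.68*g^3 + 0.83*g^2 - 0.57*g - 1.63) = -0.336*g^5 - 5.5588*g^4 + 1.8177*g^3 + 4.3137*g^2 + 3.7503*g - 4.238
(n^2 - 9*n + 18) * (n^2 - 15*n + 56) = n^4 - 24*n^3 + 209*n^2 - 774*n + 1008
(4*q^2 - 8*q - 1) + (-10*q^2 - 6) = -6*q^2 - 8*q - 7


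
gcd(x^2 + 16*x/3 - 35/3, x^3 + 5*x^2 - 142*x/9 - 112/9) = x + 7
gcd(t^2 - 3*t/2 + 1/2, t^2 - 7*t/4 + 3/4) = t - 1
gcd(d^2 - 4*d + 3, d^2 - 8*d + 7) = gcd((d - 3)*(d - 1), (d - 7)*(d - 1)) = d - 1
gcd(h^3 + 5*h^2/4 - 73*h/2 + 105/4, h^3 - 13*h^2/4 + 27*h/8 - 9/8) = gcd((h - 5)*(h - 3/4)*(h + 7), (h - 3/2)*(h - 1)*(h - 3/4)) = h - 3/4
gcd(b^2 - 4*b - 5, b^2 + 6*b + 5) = b + 1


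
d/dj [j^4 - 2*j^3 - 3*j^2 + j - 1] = 4*j^3 - 6*j^2 - 6*j + 1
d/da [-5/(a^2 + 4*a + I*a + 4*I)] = 5*(2*a + 4 + I)/(a^2 + 4*a + I*a + 4*I)^2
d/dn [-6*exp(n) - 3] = -6*exp(n)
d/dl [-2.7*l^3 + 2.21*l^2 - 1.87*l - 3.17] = -8.1*l^2 + 4.42*l - 1.87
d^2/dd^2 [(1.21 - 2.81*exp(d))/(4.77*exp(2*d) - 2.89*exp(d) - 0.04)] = (-63.935649*exp(4*d) + 71.3873430000001*exp(3*d) - 53.257527*exp(2*d) + 11.354349*exp(d) - 0.144372)*exp(d)/(108.531333*exp(6*d) - 197.267643*exp(5*d) + 116.788203*exp(4*d) - 20.829097*exp(3*d) - 0.979356*exp(2*d) - 0.013872*exp(d) - 6.4e-5)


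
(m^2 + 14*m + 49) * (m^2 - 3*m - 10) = m^4 + 11*m^3 - 3*m^2 - 287*m - 490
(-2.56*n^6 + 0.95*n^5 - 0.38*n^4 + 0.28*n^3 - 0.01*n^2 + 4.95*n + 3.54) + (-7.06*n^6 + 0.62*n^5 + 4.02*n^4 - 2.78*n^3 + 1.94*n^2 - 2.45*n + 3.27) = -9.62*n^6 + 1.57*n^5 + 3.64*n^4 - 2.5*n^3 + 1.93*n^2 + 2.5*n + 6.81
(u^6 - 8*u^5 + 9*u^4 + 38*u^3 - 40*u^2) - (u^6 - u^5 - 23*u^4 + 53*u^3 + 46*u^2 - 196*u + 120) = -7*u^5 + 32*u^4 - 15*u^3 - 86*u^2 + 196*u - 120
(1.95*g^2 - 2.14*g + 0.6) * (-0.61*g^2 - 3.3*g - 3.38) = -1.1895*g^4 - 5.1296*g^3 + 0.105000000000001*g^2 + 5.2532*g - 2.028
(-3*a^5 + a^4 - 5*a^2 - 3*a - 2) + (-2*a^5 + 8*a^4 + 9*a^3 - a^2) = -5*a^5 + 9*a^4 + 9*a^3 - 6*a^2 - 3*a - 2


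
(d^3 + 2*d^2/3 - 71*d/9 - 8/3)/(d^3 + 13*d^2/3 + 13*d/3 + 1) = (d - 8/3)/(d + 1)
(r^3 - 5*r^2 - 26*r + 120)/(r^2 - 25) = (r^2 - 10*r + 24)/(r - 5)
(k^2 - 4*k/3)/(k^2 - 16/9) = 3*k/(3*k + 4)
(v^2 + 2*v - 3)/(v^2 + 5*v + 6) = (v - 1)/(v + 2)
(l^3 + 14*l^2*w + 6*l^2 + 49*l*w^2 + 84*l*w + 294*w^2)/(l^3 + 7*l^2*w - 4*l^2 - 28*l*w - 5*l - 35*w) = (l^2 + 7*l*w + 6*l + 42*w)/(l^2 - 4*l - 5)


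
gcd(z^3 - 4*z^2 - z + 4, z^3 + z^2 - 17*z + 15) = z - 1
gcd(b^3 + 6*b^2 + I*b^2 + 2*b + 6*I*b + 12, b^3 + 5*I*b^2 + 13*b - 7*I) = b - I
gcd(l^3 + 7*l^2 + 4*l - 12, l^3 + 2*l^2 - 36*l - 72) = l^2 + 8*l + 12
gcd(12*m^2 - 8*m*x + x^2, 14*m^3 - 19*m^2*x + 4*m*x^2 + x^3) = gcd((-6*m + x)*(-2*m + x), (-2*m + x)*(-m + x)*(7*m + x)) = -2*m + x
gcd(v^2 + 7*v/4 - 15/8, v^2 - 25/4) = v + 5/2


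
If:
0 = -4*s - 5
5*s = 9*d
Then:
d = -25/36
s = -5/4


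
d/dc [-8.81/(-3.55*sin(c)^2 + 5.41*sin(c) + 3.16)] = (47.6621 - 62.551*sin(c))*cos(c)/(-3.55*sin(c)^2 + 5.41*sin(c) + 3.16)^2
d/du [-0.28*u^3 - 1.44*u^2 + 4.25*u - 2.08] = -0.84*u^2 - 2.88*u + 4.25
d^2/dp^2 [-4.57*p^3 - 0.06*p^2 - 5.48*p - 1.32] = -27.42*p - 0.12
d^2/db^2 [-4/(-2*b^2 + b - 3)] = 8*(-4*b^2 + 2*b + (4*b - 1)^2 - 6)/(2*b^2 - b + 3)^3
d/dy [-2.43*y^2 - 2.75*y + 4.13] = -4.86*y - 2.75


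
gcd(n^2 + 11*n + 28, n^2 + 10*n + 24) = n + 4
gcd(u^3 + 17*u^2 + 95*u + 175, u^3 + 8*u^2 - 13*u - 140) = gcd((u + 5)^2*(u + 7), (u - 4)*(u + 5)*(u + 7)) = u^2 + 12*u + 35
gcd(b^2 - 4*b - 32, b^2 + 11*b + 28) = b + 4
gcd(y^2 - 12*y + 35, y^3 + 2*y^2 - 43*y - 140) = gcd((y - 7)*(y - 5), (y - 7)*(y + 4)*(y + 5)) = y - 7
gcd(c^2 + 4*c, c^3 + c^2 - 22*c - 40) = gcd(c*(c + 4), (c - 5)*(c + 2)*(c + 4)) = c + 4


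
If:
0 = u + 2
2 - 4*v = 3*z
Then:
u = -2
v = 1/2 - 3*z/4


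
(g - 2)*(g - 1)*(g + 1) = g^3 - 2*g^2 - g + 2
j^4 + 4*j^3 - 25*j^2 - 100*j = j*(j - 5)*(j + 4)*(j + 5)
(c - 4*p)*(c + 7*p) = c^2 + 3*c*p - 28*p^2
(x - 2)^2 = x^2 - 4*x + 4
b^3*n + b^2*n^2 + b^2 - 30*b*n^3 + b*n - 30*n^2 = (b - 5*n)*(b + 6*n)*(b*n + 1)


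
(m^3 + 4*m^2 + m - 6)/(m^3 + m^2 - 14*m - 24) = (m - 1)/(m - 4)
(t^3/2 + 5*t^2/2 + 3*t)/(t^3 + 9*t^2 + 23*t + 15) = t*(t + 2)/(2*(t^2 + 6*t + 5))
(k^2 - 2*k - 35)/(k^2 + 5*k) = (k - 7)/k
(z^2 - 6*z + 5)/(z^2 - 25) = (z - 1)/(z + 5)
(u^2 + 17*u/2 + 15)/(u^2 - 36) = (u + 5/2)/(u - 6)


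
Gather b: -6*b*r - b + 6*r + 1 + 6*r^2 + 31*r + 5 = b*(-6*r - 1) + 6*r^2 + 37*r + 6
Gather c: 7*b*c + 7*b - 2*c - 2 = 7*b + c*(7*b - 2) - 2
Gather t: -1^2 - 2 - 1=-4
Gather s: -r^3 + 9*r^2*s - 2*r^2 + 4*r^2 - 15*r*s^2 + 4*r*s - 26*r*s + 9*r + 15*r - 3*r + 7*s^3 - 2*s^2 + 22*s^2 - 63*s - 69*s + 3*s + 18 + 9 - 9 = -r^3 + 2*r^2 + 21*r + 7*s^3 + s^2*(20 - 15*r) + s*(9*r^2 - 22*r - 129) + 18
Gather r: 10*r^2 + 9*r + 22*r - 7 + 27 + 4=10*r^2 + 31*r + 24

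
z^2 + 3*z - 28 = (z - 4)*(z + 7)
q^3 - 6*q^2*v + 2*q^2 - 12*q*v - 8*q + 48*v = (q - 2)*(q + 4)*(q - 6*v)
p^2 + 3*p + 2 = (p + 1)*(p + 2)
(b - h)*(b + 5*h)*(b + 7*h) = b^3 + 11*b^2*h + 23*b*h^2 - 35*h^3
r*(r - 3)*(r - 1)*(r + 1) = r^4 - 3*r^3 - r^2 + 3*r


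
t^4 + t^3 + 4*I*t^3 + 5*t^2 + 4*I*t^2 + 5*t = t*(t + 1)*(t - I)*(t + 5*I)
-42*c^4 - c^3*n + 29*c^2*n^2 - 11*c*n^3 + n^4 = (-7*c + n)*(-3*c + n)*(-2*c + n)*(c + n)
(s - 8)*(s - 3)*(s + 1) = s^3 - 10*s^2 + 13*s + 24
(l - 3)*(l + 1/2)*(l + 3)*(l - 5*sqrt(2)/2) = l^4 - 5*sqrt(2)*l^3/2 + l^3/2 - 9*l^2 - 5*sqrt(2)*l^2/4 - 9*l/2 + 45*sqrt(2)*l/2 + 45*sqrt(2)/4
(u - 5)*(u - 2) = u^2 - 7*u + 10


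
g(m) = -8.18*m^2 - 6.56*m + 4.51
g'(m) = -16.36*m - 6.56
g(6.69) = -405.48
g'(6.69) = -116.01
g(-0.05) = 4.82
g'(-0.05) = -5.74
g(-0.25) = 5.64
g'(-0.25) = -2.47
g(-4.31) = -119.17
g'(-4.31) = 63.95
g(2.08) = -44.52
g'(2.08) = -40.59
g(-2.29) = -23.36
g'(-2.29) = 30.90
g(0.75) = -5.01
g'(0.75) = -18.83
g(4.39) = -181.93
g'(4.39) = -78.38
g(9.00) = -717.11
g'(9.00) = -153.80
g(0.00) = 4.51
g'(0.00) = -6.56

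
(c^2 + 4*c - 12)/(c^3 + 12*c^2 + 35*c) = (c^2 + 4*c - 12)/(c*(c^2 + 12*c + 35))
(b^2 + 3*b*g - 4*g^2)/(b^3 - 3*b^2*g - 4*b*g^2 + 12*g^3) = (b^2 + 3*b*g - 4*g^2)/(b^3 - 3*b^2*g - 4*b*g^2 + 12*g^3)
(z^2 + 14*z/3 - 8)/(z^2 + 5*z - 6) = (z - 4/3)/(z - 1)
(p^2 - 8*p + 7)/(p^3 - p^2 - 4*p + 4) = (p - 7)/(p^2 - 4)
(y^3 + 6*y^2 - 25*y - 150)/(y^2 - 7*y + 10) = (y^2 + 11*y + 30)/(y - 2)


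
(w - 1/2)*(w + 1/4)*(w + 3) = w^3 + 11*w^2/4 - 7*w/8 - 3/8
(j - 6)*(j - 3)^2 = j^3 - 12*j^2 + 45*j - 54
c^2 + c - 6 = (c - 2)*(c + 3)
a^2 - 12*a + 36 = (a - 6)^2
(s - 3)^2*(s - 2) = s^3 - 8*s^2 + 21*s - 18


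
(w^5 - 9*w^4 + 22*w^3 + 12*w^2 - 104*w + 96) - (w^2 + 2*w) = w^5 - 9*w^4 + 22*w^3 + 11*w^2 - 106*w + 96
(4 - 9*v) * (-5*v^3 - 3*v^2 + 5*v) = 45*v^4 + 7*v^3 - 57*v^2 + 20*v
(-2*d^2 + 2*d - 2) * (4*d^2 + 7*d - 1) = -8*d^4 - 6*d^3 + 8*d^2 - 16*d + 2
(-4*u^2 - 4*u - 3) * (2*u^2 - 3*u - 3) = -8*u^4 + 4*u^3 + 18*u^2 + 21*u + 9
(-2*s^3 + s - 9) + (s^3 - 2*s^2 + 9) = -s^3 - 2*s^2 + s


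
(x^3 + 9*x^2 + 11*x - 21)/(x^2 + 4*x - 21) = (x^2 + 2*x - 3)/(x - 3)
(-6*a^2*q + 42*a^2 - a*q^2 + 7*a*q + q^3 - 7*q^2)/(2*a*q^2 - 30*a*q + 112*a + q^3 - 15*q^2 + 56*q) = (-3*a + q)/(q - 8)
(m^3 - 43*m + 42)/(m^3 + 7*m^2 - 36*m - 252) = (m - 1)/(m + 6)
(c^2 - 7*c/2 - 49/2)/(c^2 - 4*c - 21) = (c + 7/2)/(c + 3)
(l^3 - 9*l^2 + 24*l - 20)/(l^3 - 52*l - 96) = (-l^3 + 9*l^2 - 24*l + 20)/(-l^3 + 52*l + 96)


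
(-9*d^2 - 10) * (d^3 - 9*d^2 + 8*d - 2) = -9*d^5 + 81*d^4 - 82*d^3 + 108*d^2 - 80*d + 20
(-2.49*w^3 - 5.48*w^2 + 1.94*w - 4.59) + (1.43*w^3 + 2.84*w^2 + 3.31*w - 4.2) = -1.06*w^3 - 2.64*w^2 + 5.25*w - 8.79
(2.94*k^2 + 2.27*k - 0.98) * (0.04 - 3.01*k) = -8.8494*k^3 - 6.7151*k^2 + 3.0406*k - 0.0392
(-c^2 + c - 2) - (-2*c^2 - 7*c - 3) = c^2 + 8*c + 1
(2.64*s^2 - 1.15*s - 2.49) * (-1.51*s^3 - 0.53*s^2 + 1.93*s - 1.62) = -3.9864*s^5 + 0.3373*s^4 + 9.4646*s^3 - 5.1766*s^2 - 2.9427*s + 4.0338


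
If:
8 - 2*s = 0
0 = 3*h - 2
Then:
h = 2/3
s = 4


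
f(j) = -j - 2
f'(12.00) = -1.00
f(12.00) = -14.00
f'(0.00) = -1.00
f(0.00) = -2.00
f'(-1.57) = -1.00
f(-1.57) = -0.43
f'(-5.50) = -1.00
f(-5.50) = 3.50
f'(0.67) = -1.00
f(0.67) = -2.67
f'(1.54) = -1.00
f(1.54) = -3.54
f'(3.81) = -1.00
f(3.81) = -5.81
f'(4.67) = -1.00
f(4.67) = -6.67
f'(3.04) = -1.00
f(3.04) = -5.04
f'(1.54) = -1.00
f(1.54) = -3.54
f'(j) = -1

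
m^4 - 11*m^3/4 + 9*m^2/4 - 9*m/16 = m*(m - 3/2)*(m - 3/4)*(m - 1/2)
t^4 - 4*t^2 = t^2*(t - 2)*(t + 2)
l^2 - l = l*(l - 1)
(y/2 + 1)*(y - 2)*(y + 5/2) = y^3/2 + 5*y^2/4 - 2*y - 5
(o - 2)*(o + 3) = o^2 + o - 6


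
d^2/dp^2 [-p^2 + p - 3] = -2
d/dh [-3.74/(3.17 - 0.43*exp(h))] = -1.6082*exp(h)/(0.43*exp(h) - 3.17)^2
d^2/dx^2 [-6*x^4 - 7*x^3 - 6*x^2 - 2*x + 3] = -72*x^2 - 42*x - 12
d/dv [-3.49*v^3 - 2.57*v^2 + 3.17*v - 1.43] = -10.47*v^2 - 5.14*v + 3.17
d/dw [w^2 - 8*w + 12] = 2*w - 8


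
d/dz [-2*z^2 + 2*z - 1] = 2 - 4*z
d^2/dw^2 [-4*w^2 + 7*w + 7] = -8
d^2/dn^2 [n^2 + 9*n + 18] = 2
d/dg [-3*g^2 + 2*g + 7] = 2 - 6*g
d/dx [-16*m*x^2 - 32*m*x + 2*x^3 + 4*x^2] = -32*m*x - 32*m + 6*x^2 + 8*x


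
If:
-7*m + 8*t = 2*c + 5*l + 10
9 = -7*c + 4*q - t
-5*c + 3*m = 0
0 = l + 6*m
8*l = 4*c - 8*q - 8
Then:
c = 342/949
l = -3420/949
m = 570/949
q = 2642/949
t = -367/949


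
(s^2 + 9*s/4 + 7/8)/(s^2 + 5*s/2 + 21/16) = 2*(2*s + 1)/(4*s + 3)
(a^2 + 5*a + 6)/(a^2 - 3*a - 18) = (a + 2)/(a - 6)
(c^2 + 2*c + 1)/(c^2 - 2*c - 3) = (c + 1)/(c - 3)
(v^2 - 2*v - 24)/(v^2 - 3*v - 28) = (v - 6)/(v - 7)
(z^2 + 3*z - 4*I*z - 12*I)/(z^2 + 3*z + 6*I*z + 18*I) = (z - 4*I)/(z + 6*I)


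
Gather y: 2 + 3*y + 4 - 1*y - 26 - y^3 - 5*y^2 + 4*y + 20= -y^3 - 5*y^2 + 6*y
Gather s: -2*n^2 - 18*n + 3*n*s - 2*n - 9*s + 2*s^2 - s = -2*n^2 - 20*n + 2*s^2 + s*(3*n - 10)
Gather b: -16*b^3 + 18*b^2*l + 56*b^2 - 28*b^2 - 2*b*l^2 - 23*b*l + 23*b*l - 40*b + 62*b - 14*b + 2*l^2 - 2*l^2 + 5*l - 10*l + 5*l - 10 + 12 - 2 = -16*b^3 + b^2*(18*l + 28) + b*(8 - 2*l^2)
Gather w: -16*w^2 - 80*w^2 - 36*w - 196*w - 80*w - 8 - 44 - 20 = -96*w^2 - 312*w - 72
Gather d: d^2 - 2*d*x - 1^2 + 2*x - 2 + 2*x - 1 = d^2 - 2*d*x + 4*x - 4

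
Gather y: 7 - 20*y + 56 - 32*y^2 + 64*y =-32*y^2 + 44*y + 63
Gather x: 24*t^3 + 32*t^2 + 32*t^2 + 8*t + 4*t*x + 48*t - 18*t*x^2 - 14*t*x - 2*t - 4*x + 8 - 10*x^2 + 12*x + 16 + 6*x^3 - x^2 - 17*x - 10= 24*t^3 + 64*t^2 + 54*t + 6*x^3 + x^2*(-18*t - 11) + x*(-10*t - 9) + 14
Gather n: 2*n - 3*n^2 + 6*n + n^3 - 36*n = n^3 - 3*n^2 - 28*n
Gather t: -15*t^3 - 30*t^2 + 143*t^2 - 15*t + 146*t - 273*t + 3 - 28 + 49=-15*t^3 + 113*t^2 - 142*t + 24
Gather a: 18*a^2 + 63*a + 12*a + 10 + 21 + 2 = 18*a^2 + 75*a + 33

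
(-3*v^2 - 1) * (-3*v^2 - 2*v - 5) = 9*v^4 + 6*v^3 + 18*v^2 + 2*v + 5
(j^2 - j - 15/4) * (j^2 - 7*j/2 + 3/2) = j^4 - 9*j^3/2 + 5*j^2/4 + 93*j/8 - 45/8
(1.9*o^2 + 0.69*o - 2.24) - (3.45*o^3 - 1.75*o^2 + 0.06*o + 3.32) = -3.45*o^3 + 3.65*o^2 + 0.63*o - 5.56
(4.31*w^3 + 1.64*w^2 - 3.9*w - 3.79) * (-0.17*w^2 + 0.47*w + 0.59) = -0.7327*w^5 + 1.7469*w^4 + 3.9767*w^3 - 0.2211*w^2 - 4.0823*w - 2.2361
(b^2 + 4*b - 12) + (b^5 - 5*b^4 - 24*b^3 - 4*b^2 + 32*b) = b^5 - 5*b^4 - 24*b^3 - 3*b^2 + 36*b - 12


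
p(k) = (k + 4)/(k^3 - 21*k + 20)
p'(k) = (21 - 3*k^2)*(k + 4)/(k^3 - 21*k + 20)^2 + 1/(k^3 - 21*k + 20)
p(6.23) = 0.08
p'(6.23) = -0.05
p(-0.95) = 0.08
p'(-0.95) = 0.06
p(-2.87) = 0.02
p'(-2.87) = 0.02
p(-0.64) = 0.10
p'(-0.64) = 0.09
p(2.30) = -0.39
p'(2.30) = 0.06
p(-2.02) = 0.04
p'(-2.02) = 0.02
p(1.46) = -0.72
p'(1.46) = 1.27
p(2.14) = -0.41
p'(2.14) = 0.13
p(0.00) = 0.20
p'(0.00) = 0.26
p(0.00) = 0.20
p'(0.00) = 0.26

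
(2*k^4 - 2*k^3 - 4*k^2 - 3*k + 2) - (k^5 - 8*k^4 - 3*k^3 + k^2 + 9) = -k^5 + 10*k^4 + k^3 - 5*k^2 - 3*k - 7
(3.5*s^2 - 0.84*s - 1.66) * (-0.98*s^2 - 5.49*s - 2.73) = -3.43*s^4 - 18.3918*s^3 - 3.3166*s^2 + 11.4066*s + 4.5318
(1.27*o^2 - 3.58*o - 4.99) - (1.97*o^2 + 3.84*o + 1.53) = -0.7*o^2 - 7.42*o - 6.52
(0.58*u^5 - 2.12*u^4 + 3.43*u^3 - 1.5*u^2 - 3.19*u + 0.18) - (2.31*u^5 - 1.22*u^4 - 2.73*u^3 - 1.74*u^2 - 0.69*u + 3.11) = -1.73*u^5 - 0.9*u^4 + 6.16*u^3 + 0.24*u^2 - 2.5*u - 2.93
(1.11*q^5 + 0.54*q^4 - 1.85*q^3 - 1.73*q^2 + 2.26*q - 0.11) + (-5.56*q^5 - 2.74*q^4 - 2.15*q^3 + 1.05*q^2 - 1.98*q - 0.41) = -4.45*q^5 - 2.2*q^4 - 4.0*q^3 - 0.68*q^2 + 0.28*q - 0.52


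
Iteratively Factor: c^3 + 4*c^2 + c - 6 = (c + 3)*(c^2 + c - 2) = (c - 1)*(c + 3)*(c + 2)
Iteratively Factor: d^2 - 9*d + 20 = (d - 4)*(d - 5)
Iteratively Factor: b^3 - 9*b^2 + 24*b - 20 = (b - 2)*(b^2 - 7*b + 10) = (b - 2)^2*(b - 5)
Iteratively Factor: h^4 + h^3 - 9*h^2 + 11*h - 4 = (h + 4)*(h^3 - 3*h^2 + 3*h - 1) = (h - 1)*(h + 4)*(h^2 - 2*h + 1) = (h - 1)^2*(h + 4)*(h - 1)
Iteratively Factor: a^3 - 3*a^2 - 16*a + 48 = (a - 3)*(a^2 - 16) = (a - 3)*(a + 4)*(a - 4)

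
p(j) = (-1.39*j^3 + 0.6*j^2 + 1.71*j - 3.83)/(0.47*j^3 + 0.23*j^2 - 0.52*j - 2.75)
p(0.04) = 1.36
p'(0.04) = -0.88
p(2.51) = -3.68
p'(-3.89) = 0.19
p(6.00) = -2.62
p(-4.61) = -3.31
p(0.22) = 1.21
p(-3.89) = -3.23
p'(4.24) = 0.06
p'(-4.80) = 0.03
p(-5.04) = -3.32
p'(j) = (-4.17*j^2 + 1.2*j + 1.71)/(0.47*j^3 + 0.23*j^2 - 0.52*j - 2.75) + (-1.41*j^2 - 0.46*j + 0.52)*(-1.39*j^3 + 0.6*j^2 + 1.71*j - 3.83)/(0.47*j^3 + 0.23*j^2 - 0.52*j - 2.75)^2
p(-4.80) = -3.31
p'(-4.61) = 0.05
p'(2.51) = 2.78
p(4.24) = -2.62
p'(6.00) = -0.02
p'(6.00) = -0.02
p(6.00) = -2.62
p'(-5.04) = 0.01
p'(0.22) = -0.77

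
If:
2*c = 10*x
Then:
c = 5*x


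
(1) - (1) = 0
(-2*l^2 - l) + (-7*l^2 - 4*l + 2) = -9*l^2 - 5*l + 2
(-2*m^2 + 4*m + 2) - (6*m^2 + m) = -8*m^2 + 3*m + 2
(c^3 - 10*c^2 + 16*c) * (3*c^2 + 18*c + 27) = 3*c^5 - 12*c^4 - 105*c^3 + 18*c^2 + 432*c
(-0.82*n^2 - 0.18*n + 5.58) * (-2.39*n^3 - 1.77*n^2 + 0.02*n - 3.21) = 1.9598*n^5 + 1.8816*n^4 - 13.034*n^3 - 7.248*n^2 + 0.6894*n - 17.9118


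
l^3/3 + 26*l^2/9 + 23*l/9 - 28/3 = (l/3 + 1)*(l - 4/3)*(l + 7)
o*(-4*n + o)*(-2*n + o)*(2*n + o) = 16*n^3*o - 4*n^2*o^2 - 4*n*o^3 + o^4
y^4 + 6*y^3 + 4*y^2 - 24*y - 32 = (y - 2)*(y + 2)^2*(y + 4)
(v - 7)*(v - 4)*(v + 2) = v^3 - 9*v^2 + 6*v + 56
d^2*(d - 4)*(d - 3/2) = d^4 - 11*d^3/2 + 6*d^2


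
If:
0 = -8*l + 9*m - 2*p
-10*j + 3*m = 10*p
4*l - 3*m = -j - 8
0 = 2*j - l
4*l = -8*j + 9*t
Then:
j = -2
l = -4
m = -10/3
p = 1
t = -32/9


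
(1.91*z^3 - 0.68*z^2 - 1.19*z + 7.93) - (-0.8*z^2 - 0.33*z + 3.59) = 1.91*z^3 + 0.12*z^2 - 0.86*z + 4.34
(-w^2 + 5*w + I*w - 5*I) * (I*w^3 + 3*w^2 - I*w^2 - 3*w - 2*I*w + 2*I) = -I*w^5 - 4*w^4 + 6*I*w^4 + 24*w^3 - 18*w^2 - 30*I*w^2 - 12*w + 25*I*w + 10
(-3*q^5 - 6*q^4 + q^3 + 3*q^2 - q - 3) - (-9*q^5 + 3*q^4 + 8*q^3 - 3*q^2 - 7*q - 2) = 6*q^5 - 9*q^4 - 7*q^3 + 6*q^2 + 6*q - 1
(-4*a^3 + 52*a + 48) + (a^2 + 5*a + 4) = -4*a^3 + a^2 + 57*a + 52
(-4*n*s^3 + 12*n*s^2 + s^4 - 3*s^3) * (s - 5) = -4*n*s^4 + 32*n*s^3 - 60*n*s^2 + s^5 - 8*s^4 + 15*s^3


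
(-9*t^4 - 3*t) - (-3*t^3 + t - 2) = -9*t^4 + 3*t^3 - 4*t + 2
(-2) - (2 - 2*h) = 2*h - 4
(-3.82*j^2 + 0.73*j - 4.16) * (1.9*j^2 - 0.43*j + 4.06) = -7.258*j^4 + 3.0296*j^3 - 23.7271*j^2 + 4.7526*j - 16.8896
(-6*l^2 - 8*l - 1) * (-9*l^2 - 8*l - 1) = 54*l^4 + 120*l^3 + 79*l^2 + 16*l + 1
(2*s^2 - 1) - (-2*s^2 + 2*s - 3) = 4*s^2 - 2*s + 2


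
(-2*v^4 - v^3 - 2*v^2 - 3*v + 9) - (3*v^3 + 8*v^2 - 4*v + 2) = -2*v^4 - 4*v^3 - 10*v^2 + v + 7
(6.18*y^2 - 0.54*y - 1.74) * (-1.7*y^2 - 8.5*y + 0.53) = -10.506*y^4 - 51.612*y^3 + 10.8234*y^2 + 14.5038*y - 0.9222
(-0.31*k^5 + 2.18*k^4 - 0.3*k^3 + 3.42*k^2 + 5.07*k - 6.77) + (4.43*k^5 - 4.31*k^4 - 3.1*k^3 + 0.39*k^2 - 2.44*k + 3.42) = 4.12*k^5 - 2.13*k^4 - 3.4*k^3 + 3.81*k^2 + 2.63*k - 3.35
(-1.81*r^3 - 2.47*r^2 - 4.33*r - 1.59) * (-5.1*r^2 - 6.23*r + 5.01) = 9.231*r^5 + 23.8733*r^4 + 28.403*r^3 + 22.7102*r^2 - 11.7876*r - 7.9659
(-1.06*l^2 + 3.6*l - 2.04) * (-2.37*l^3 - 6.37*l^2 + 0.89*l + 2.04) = 2.5122*l^5 - 1.7798*l^4 - 19.0406*l^3 + 14.0364*l^2 + 5.5284*l - 4.1616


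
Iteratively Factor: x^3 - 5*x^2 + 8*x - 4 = (x - 2)*(x^2 - 3*x + 2) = (x - 2)^2*(x - 1)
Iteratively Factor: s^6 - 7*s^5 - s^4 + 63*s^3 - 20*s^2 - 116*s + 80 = (s - 1)*(s^5 - 6*s^4 - 7*s^3 + 56*s^2 + 36*s - 80) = (s - 1)^2*(s^4 - 5*s^3 - 12*s^2 + 44*s + 80) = (s - 1)^2*(s + 2)*(s^3 - 7*s^2 + 2*s + 40) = (s - 4)*(s - 1)^2*(s + 2)*(s^2 - 3*s - 10) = (s - 4)*(s - 1)^2*(s + 2)^2*(s - 5)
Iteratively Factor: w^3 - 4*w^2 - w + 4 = (w - 1)*(w^2 - 3*w - 4) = (w - 4)*(w - 1)*(w + 1)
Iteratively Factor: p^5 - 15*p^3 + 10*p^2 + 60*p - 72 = (p - 2)*(p^4 + 2*p^3 - 11*p^2 - 12*p + 36) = (p - 2)^2*(p^3 + 4*p^2 - 3*p - 18) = (p - 2)^3*(p^2 + 6*p + 9) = (p - 2)^3*(p + 3)*(p + 3)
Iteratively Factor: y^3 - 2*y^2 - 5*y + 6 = (y + 2)*(y^2 - 4*y + 3) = (y - 1)*(y + 2)*(y - 3)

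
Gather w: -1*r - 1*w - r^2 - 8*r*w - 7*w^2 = -r^2 - r - 7*w^2 + w*(-8*r - 1)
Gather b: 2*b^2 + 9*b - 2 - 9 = 2*b^2 + 9*b - 11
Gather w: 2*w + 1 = 2*w + 1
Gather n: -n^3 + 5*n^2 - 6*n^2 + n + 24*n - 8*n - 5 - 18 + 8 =-n^3 - n^2 + 17*n - 15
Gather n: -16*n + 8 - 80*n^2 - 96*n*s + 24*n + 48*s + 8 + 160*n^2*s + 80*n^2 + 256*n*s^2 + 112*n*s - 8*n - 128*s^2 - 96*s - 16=160*n^2*s + n*(256*s^2 + 16*s) - 128*s^2 - 48*s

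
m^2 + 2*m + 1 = (m + 1)^2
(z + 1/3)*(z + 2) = z^2 + 7*z/3 + 2/3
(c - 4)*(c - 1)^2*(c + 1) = c^4 - 5*c^3 + 3*c^2 + 5*c - 4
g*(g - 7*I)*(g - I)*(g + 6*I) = g^4 - 2*I*g^3 + 41*g^2 - 42*I*g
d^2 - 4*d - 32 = (d - 8)*(d + 4)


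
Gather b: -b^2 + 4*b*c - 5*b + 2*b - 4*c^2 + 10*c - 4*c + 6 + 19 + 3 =-b^2 + b*(4*c - 3) - 4*c^2 + 6*c + 28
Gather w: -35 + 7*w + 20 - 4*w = 3*w - 15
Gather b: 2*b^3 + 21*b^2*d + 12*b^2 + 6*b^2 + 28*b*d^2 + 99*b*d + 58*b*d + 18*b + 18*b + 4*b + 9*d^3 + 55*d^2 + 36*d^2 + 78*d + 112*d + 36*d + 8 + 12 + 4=2*b^3 + b^2*(21*d + 18) + b*(28*d^2 + 157*d + 40) + 9*d^3 + 91*d^2 + 226*d + 24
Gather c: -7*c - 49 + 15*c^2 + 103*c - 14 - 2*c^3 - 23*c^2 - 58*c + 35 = -2*c^3 - 8*c^2 + 38*c - 28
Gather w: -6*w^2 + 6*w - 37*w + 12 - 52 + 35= -6*w^2 - 31*w - 5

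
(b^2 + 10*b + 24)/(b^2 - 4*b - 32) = (b + 6)/(b - 8)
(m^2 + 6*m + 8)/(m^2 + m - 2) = (m + 4)/(m - 1)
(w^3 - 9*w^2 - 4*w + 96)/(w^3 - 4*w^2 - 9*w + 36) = (w - 8)/(w - 3)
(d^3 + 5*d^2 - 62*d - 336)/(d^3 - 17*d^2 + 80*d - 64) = (d^2 + 13*d + 42)/(d^2 - 9*d + 8)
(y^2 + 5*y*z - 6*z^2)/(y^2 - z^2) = (y + 6*z)/(y + z)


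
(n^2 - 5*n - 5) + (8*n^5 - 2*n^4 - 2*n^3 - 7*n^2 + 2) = 8*n^5 - 2*n^4 - 2*n^3 - 6*n^2 - 5*n - 3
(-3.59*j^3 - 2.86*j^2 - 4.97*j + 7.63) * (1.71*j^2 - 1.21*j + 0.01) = -6.1389*j^5 - 0.5467*j^4 - 5.074*j^3 + 19.0324*j^2 - 9.282*j + 0.0763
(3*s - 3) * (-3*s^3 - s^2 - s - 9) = -9*s^4 + 6*s^3 - 24*s + 27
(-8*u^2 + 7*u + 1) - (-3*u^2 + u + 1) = -5*u^2 + 6*u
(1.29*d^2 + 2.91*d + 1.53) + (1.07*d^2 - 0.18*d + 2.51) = 2.36*d^2 + 2.73*d + 4.04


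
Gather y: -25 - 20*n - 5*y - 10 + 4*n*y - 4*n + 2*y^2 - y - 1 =-24*n + 2*y^2 + y*(4*n - 6) - 36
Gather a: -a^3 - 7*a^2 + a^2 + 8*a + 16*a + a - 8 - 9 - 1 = -a^3 - 6*a^2 + 25*a - 18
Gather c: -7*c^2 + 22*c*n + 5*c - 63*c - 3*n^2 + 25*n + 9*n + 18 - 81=-7*c^2 + c*(22*n - 58) - 3*n^2 + 34*n - 63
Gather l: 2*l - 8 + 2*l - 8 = 4*l - 16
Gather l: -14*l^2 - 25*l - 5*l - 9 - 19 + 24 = -14*l^2 - 30*l - 4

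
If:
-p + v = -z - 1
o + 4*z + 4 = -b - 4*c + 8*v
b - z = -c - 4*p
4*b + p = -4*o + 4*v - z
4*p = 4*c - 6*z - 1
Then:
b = -683*z/26 - 973/52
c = 173*z/26 + 205/52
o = 751*z/26 + 1065/52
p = 67*z/13 + 48/13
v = 54*z/13 + 35/13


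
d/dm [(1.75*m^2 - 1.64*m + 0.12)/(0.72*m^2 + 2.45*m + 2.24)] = (5.4683*m^2 + 7.6672*m - 3.9676)/(0.5184*m^4 + 3.528*m^3 + 9.2281*m^2 + 10.976*m + 5.0176)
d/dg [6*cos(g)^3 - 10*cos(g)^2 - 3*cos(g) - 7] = (-18*cos(g)^2 + 20*cos(g) + 3)*sin(g)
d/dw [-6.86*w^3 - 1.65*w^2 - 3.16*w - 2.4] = -20.58*w^2 - 3.3*w - 3.16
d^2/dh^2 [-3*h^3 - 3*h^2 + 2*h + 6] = -18*h - 6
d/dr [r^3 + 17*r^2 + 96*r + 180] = 3*r^2 + 34*r + 96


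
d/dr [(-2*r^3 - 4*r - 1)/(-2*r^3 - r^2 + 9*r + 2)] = (2*r^4 - 52*r^3 - 22*r^2 - 2*r + 1)/(4*r^6 + 4*r^5 - 35*r^4 - 26*r^3 + 77*r^2 + 36*r + 4)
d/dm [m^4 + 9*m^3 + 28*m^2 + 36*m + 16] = 4*m^3 + 27*m^2 + 56*m + 36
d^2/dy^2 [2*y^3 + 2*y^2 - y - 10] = 12*y + 4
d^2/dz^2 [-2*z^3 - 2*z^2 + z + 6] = -12*z - 4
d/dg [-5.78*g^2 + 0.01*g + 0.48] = 0.01 - 11.56*g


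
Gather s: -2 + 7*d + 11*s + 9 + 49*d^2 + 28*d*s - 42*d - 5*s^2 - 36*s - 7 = 49*d^2 - 35*d - 5*s^2 + s*(28*d - 25)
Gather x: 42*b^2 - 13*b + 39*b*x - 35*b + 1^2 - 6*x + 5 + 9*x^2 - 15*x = 42*b^2 - 48*b + 9*x^2 + x*(39*b - 21) + 6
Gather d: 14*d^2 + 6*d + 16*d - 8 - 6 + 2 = 14*d^2 + 22*d - 12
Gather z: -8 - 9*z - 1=-9*z - 9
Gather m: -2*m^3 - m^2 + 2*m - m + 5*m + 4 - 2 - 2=-2*m^3 - m^2 + 6*m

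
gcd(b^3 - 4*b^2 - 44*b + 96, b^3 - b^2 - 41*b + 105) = 1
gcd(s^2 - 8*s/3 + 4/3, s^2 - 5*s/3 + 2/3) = s - 2/3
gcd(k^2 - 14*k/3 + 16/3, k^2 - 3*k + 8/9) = k - 8/3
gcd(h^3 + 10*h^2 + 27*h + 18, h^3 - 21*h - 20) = h + 1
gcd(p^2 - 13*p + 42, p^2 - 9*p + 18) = p - 6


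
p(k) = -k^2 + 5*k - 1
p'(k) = 5 - 2*k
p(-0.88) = -6.17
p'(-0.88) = 6.76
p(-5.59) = -60.20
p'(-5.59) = 16.18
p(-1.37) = -9.73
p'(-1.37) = 7.74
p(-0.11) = -1.56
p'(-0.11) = 5.22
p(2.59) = 5.24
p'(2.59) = -0.18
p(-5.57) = -59.87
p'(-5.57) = 16.14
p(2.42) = 5.24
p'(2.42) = 0.16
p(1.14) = 3.40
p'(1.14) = 2.72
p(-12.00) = -205.00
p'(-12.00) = 29.00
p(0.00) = -1.00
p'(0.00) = 5.00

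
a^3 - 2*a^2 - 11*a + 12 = (a - 4)*(a - 1)*(a + 3)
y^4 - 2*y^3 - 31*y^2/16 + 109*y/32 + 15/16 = (y - 2)*(y - 3/2)*(y + 1/4)*(y + 5/4)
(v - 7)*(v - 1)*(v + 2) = v^3 - 6*v^2 - 9*v + 14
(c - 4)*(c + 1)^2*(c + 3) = c^4 + c^3 - 13*c^2 - 25*c - 12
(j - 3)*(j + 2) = j^2 - j - 6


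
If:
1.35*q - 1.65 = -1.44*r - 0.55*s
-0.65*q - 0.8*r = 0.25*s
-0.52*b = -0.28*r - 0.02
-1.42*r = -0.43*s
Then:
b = -7.37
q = 34.41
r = -13.76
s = -45.43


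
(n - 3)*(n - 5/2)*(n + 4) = n^3 - 3*n^2/2 - 29*n/2 + 30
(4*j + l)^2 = 16*j^2 + 8*j*l + l^2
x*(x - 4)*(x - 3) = x^3 - 7*x^2 + 12*x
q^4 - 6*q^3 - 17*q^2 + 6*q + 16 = (q - 8)*(q - 1)*(q + 1)*(q + 2)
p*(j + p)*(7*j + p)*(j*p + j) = 7*j^3*p^2 + 7*j^3*p + 8*j^2*p^3 + 8*j^2*p^2 + j*p^4 + j*p^3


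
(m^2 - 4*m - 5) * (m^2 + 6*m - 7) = m^4 + 2*m^3 - 36*m^2 - 2*m + 35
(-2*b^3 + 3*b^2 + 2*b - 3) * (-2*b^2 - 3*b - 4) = 4*b^5 - 5*b^3 - 12*b^2 + b + 12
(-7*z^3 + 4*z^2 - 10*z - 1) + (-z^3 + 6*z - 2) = -8*z^3 + 4*z^2 - 4*z - 3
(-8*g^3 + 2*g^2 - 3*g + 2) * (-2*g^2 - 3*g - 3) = 16*g^5 + 20*g^4 + 24*g^3 - g^2 + 3*g - 6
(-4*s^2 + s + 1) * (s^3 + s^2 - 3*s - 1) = -4*s^5 - 3*s^4 + 14*s^3 + 2*s^2 - 4*s - 1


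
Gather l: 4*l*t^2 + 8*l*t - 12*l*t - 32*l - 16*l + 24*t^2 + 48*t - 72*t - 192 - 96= l*(4*t^2 - 4*t - 48) + 24*t^2 - 24*t - 288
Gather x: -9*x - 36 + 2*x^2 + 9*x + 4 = 2*x^2 - 32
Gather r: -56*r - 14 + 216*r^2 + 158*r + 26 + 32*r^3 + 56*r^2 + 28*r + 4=32*r^3 + 272*r^2 + 130*r + 16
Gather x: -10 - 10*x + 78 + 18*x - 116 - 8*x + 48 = 0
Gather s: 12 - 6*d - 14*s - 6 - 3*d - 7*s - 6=-9*d - 21*s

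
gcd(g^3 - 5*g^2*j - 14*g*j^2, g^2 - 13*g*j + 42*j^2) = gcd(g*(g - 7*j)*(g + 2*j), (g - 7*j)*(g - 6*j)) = g - 7*j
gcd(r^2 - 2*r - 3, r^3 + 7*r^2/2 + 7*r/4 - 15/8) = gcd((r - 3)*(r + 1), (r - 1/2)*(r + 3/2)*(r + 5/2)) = 1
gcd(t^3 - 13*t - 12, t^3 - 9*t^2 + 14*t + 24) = t^2 - 3*t - 4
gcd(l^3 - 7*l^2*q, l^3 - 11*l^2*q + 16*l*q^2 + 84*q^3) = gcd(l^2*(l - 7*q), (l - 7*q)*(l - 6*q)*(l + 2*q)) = -l + 7*q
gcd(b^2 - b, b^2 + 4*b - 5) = b - 1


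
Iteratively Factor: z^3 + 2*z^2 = (z + 2)*(z^2) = z*(z + 2)*(z)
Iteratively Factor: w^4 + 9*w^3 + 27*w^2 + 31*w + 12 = (w + 1)*(w^3 + 8*w^2 + 19*w + 12) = (w + 1)*(w + 4)*(w^2 + 4*w + 3) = (w + 1)^2*(w + 4)*(w + 3)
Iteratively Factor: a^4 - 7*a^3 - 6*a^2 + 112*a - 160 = (a - 5)*(a^3 - 2*a^2 - 16*a + 32) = (a - 5)*(a - 2)*(a^2 - 16) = (a - 5)*(a - 4)*(a - 2)*(a + 4)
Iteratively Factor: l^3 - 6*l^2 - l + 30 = (l - 5)*(l^2 - l - 6) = (l - 5)*(l + 2)*(l - 3)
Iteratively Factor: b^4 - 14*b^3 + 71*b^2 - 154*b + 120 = (b - 2)*(b^3 - 12*b^2 + 47*b - 60) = (b - 4)*(b - 2)*(b^2 - 8*b + 15) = (b - 5)*(b - 4)*(b - 2)*(b - 3)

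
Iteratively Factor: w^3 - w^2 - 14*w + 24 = (w - 3)*(w^2 + 2*w - 8) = (w - 3)*(w + 4)*(w - 2)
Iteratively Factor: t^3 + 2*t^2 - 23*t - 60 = (t - 5)*(t^2 + 7*t + 12) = (t - 5)*(t + 3)*(t + 4)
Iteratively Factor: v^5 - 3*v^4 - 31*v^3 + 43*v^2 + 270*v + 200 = (v + 1)*(v^4 - 4*v^3 - 27*v^2 + 70*v + 200) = (v + 1)*(v + 2)*(v^3 - 6*v^2 - 15*v + 100) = (v - 5)*(v + 1)*(v + 2)*(v^2 - v - 20) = (v - 5)*(v + 1)*(v + 2)*(v + 4)*(v - 5)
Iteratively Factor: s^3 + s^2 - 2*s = (s)*(s^2 + s - 2) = s*(s + 2)*(s - 1)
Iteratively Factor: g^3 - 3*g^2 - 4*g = (g + 1)*(g^2 - 4*g) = (g - 4)*(g + 1)*(g)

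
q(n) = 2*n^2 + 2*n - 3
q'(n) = 4*n + 2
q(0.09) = -2.80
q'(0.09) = 2.36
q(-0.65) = -3.46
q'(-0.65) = -0.60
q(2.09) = 9.92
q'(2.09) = 10.36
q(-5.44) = 45.31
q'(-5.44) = -19.76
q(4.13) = 39.37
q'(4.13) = 18.52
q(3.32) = 25.68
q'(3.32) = 15.28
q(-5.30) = 42.58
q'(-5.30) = -19.20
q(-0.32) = -3.44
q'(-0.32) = 0.72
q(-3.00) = 9.00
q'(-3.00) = -10.00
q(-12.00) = 261.00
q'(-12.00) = -46.00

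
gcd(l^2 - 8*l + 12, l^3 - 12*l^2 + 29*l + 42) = l - 6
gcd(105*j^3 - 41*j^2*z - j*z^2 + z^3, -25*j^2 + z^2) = -5*j + z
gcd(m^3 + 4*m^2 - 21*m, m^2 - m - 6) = m - 3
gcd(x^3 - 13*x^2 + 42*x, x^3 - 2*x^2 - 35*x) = x^2 - 7*x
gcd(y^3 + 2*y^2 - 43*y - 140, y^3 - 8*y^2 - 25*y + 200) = y + 5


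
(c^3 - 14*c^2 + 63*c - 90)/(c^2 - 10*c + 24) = (c^2 - 8*c + 15)/(c - 4)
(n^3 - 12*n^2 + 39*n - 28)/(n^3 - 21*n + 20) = (n - 7)/(n + 5)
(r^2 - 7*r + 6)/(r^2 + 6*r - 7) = (r - 6)/(r + 7)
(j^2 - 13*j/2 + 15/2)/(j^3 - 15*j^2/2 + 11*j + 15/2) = (2*j - 3)/(2*j^2 - 5*j - 3)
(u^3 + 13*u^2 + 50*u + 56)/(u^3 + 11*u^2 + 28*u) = (u + 2)/u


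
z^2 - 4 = (z - 2)*(z + 2)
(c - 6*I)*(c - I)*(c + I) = c^3 - 6*I*c^2 + c - 6*I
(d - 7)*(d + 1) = d^2 - 6*d - 7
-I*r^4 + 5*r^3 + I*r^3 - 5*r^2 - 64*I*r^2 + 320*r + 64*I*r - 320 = (r - 8*I)*(r + 5*I)*(r + 8*I)*(-I*r + I)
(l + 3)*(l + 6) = l^2 + 9*l + 18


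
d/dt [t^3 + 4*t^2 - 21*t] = 3*t^2 + 8*t - 21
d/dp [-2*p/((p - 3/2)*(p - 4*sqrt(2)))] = 8*p^2/((p - 4*sqrt(2))^2*(2*p - 3)^2) - 48*sqrt(2)/((p - 4*sqrt(2))^2*(2*p - 3)^2)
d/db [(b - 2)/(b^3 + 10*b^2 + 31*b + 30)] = (b^3 + 10*b^2 + 31*b - (b - 2)*(3*b^2 + 20*b + 31) + 30)/(b^3 + 10*b^2 + 31*b + 30)^2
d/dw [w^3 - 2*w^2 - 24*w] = 3*w^2 - 4*w - 24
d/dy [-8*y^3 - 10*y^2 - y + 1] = -24*y^2 - 20*y - 1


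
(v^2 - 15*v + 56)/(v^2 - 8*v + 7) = (v - 8)/(v - 1)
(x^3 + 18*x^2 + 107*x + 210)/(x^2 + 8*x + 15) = (x^2 + 13*x + 42)/(x + 3)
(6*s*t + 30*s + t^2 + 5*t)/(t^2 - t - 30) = (6*s + t)/(t - 6)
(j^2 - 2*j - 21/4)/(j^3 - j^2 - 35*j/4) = (2*j + 3)/(j*(2*j + 5))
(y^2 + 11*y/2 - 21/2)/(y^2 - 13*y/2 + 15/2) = (y + 7)/(y - 5)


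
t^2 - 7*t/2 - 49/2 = (t - 7)*(t + 7/2)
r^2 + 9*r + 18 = (r + 3)*(r + 6)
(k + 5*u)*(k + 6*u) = k^2 + 11*k*u + 30*u^2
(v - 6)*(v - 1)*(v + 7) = v^3 - 43*v + 42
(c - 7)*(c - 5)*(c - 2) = c^3 - 14*c^2 + 59*c - 70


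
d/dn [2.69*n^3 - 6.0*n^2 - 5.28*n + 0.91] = 8.07*n^2 - 12.0*n - 5.28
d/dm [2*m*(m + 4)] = 4*m + 8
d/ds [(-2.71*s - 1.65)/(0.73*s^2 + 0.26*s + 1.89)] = (1.9783*s^2 + 2.409*s - 4.6929)/(0.5329*s^4 + 0.3796*s^3 + 2.827*s^2 + 0.9828*s + 3.5721)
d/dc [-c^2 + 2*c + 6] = 2 - 2*c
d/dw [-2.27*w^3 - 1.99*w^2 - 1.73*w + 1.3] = -6.81*w^2 - 3.98*w - 1.73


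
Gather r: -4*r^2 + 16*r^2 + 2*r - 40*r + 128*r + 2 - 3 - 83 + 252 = 12*r^2 + 90*r + 168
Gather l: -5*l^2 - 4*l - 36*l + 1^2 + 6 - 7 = -5*l^2 - 40*l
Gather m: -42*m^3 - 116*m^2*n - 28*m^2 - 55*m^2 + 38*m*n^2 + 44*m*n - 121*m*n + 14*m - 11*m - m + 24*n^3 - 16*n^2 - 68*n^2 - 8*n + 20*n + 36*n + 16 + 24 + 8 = -42*m^3 + m^2*(-116*n - 83) + m*(38*n^2 - 77*n + 2) + 24*n^3 - 84*n^2 + 48*n + 48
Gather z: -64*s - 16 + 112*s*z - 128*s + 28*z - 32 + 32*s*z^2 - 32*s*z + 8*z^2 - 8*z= -192*s + z^2*(32*s + 8) + z*(80*s + 20) - 48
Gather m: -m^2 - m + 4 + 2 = -m^2 - m + 6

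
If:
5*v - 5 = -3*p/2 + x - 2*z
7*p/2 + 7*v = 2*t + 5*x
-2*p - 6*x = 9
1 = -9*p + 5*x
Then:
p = -51/64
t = 661/128 - 7*z/5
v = 127/128 - 2*z/5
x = -79/64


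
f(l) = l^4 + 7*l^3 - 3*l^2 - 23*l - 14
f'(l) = 4*l^3 + 21*l^2 - 6*l - 23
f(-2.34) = -36.31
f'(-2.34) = 54.78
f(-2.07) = -22.97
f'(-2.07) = 43.92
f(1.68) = -19.95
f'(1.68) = 45.16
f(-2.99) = -79.24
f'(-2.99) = 75.76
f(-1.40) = -3.05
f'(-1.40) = 15.58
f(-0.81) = -0.63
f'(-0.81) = -6.49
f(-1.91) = -16.48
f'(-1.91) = 37.20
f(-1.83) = -13.64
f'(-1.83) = 33.79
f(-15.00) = 26656.00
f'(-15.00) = -8708.00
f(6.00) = 2548.00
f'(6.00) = 1561.00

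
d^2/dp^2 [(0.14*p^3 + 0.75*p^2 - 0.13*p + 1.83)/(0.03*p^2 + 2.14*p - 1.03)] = (1.194406*p^3 - 1.702596*p^2 + 1.57197*p + 17.892688)/(2.7e-5*p^6 + 0.005778*p^5 + 0.409383*p^4 + 9.403588*p^3 - 14.055483*p^2 + 6.810978*p - 1.092727)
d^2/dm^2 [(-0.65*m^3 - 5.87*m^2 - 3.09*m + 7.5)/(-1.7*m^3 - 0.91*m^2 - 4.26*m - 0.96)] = (31.9175*m^6 + 25.3367999999999*m^5 - 499.21146*m^4 - 382.450746*m^3 - 438.487812*m^2 - 113.609304*m - 273.564144)/(4.913*m^9 + 7.8897*m^8 + 41.15751*m^7 + 48.618091*m^6 + 112.046598*m^5 + 93.641796*m^4 + 104.338152*m^3 + 54.781056*m^2 + 11.778048*m + 0.884736)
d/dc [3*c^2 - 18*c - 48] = 6*c - 18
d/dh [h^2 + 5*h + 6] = 2*h + 5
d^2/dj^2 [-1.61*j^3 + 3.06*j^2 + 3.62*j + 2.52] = 6.12 - 9.66*j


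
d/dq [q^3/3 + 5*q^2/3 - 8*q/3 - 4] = q^2 + 10*q/3 - 8/3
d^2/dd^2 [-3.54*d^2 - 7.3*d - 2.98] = -7.08000000000000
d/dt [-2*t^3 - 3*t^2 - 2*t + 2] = -6*t^2 - 6*t - 2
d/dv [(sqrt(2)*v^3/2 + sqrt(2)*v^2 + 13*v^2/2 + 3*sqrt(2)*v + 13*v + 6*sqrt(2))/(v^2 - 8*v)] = (sqrt(2)*v^4 - 16*sqrt(2)*v^3 - 130*v^2 - 22*sqrt(2)*v^2 - 24*sqrt(2)*v + 96*sqrt(2))/(2*v^2*(v^2 - 16*v + 64))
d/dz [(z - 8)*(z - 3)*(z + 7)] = 3*z^2 - 8*z - 53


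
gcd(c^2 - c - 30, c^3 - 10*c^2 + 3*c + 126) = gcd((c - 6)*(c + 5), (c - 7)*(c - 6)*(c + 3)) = c - 6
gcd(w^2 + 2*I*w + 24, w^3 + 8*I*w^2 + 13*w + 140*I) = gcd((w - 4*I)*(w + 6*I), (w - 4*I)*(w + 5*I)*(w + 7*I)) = w - 4*I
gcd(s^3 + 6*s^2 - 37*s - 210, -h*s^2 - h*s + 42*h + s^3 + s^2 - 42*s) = s^2 + s - 42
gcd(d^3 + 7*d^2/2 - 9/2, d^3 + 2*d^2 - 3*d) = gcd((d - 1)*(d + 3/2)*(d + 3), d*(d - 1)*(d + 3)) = d^2 + 2*d - 3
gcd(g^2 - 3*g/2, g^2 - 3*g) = g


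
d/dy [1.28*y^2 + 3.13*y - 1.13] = 2.56*y + 3.13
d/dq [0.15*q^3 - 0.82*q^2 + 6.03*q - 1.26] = 0.45*q^2 - 1.64*q + 6.03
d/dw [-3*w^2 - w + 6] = -6*w - 1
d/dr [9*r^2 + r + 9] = 18*r + 1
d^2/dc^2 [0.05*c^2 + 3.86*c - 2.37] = 0.100000000000000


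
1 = 1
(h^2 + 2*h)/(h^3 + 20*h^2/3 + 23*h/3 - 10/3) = 3*h/(3*h^2 + 14*h - 5)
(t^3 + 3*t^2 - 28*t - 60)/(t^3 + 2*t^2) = (t^2 + t - 30)/t^2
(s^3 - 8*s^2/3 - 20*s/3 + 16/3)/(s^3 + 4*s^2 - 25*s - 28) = (3*s^2 + 4*s - 4)/(3*(s^2 + 8*s + 7))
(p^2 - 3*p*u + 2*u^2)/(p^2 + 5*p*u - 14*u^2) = (p - u)/(p + 7*u)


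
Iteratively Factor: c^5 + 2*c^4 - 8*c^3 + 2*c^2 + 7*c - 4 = (c - 1)*(c^4 + 3*c^3 - 5*c^2 - 3*c + 4) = (c - 1)^2*(c^3 + 4*c^2 - c - 4) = (c - 1)^2*(c + 4)*(c^2 - 1) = (c - 1)^2*(c + 1)*(c + 4)*(c - 1)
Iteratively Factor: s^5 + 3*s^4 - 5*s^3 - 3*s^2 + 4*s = (s - 1)*(s^4 + 4*s^3 - s^2 - 4*s) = s*(s - 1)*(s^3 + 4*s^2 - s - 4) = s*(s - 1)*(s + 1)*(s^2 + 3*s - 4) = s*(s - 1)^2*(s + 1)*(s + 4)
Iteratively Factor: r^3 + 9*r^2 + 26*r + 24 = (r + 4)*(r^2 + 5*r + 6) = (r + 3)*(r + 4)*(r + 2)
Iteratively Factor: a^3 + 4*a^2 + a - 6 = (a + 3)*(a^2 + a - 2) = (a + 2)*(a + 3)*(a - 1)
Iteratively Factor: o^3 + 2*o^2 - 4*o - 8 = (o - 2)*(o^2 + 4*o + 4) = (o - 2)*(o + 2)*(o + 2)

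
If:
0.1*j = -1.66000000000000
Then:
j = -16.60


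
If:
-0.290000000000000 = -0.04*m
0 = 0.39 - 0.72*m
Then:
No Solution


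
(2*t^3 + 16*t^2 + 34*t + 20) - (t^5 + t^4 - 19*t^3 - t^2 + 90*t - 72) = -t^5 - t^4 + 21*t^3 + 17*t^2 - 56*t + 92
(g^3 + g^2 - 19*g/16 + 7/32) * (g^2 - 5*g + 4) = g^5 - 4*g^4 - 35*g^3/16 + 325*g^2/32 - 187*g/32 + 7/8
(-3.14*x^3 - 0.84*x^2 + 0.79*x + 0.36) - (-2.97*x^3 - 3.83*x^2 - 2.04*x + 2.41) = -0.17*x^3 + 2.99*x^2 + 2.83*x - 2.05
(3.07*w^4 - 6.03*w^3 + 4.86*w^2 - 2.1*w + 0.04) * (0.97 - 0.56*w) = -1.7192*w^5 + 6.3547*w^4 - 8.5707*w^3 + 5.8902*w^2 - 2.0594*w + 0.0388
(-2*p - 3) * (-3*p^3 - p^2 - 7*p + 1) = 6*p^4 + 11*p^3 + 17*p^2 + 19*p - 3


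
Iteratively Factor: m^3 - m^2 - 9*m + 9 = (m - 3)*(m^2 + 2*m - 3) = (m - 3)*(m + 3)*(m - 1)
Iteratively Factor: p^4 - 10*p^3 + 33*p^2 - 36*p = (p)*(p^3 - 10*p^2 + 33*p - 36) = p*(p - 3)*(p^2 - 7*p + 12) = p*(p - 4)*(p - 3)*(p - 3)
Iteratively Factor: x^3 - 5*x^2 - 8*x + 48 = (x + 3)*(x^2 - 8*x + 16) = (x - 4)*(x + 3)*(x - 4)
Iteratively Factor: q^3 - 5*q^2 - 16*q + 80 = (q + 4)*(q^2 - 9*q + 20) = (q - 4)*(q + 4)*(q - 5)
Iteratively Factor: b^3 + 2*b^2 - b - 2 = (b + 2)*(b^2 - 1) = (b - 1)*(b + 2)*(b + 1)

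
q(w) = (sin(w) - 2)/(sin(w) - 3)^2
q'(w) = cos(w)/(sin(w) - 3)^2 - 2*(sin(w) - 2)*cos(w)/(sin(w) - 3)^3 = (1 - sin(w))*cos(w)/(sin(w) - 3)^3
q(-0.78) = -0.20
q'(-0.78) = -0.02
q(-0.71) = -0.20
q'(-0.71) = -0.03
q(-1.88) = -0.19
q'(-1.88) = 0.01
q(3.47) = -0.21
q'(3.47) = 0.03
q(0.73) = -0.24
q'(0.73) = -0.02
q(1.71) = -0.25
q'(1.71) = 0.00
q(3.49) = -0.21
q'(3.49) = 0.03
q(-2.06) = -0.19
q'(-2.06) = 0.02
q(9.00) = -0.24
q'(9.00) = 0.03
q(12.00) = -0.20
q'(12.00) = -0.03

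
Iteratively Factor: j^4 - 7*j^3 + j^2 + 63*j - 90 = (j - 5)*(j^3 - 2*j^2 - 9*j + 18) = (j - 5)*(j - 2)*(j^2 - 9) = (j - 5)*(j - 3)*(j - 2)*(j + 3)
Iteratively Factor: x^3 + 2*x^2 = (x + 2)*(x^2) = x*(x + 2)*(x)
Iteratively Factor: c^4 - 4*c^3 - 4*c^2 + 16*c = (c - 4)*(c^3 - 4*c) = (c - 4)*(c + 2)*(c^2 - 2*c) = (c - 4)*(c - 2)*(c + 2)*(c)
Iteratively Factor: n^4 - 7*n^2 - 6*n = (n)*(n^3 - 7*n - 6) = n*(n + 1)*(n^2 - n - 6) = n*(n + 1)*(n + 2)*(n - 3)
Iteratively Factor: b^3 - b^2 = (b - 1)*(b^2) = b*(b - 1)*(b)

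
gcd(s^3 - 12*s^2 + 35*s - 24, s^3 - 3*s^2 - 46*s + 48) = s^2 - 9*s + 8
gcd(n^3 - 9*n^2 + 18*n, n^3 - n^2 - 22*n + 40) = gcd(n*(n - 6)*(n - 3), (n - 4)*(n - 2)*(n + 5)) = 1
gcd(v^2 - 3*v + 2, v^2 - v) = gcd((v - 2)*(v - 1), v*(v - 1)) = v - 1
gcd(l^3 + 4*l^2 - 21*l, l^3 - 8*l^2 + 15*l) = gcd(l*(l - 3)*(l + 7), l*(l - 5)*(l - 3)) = l^2 - 3*l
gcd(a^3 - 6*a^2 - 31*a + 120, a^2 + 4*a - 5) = a + 5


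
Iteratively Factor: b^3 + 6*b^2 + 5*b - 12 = (b - 1)*(b^2 + 7*b + 12) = (b - 1)*(b + 3)*(b + 4)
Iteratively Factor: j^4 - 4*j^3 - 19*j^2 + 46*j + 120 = (j + 3)*(j^3 - 7*j^2 + 2*j + 40) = (j - 5)*(j + 3)*(j^2 - 2*j - 8) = (j - 5)*(j - 4)*(j + 3)*(j + 2)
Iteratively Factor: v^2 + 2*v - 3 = (v + 3)*(v - 1)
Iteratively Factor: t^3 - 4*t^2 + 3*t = (t)*(t^2 - 4*t + 3) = t*(t - 1)*(t - 3)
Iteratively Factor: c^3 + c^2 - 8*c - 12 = (c - 3)*(c^2 + 4*c + 4) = (c - 3)*(c + 2)*(c + 2)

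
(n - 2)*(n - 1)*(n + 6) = n^3 + 3*n^2 - 16*n + 12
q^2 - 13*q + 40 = (q - 8)*(q - 5)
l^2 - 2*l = l*(l - 2)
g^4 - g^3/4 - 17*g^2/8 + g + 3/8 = (g - 1)^2*(g + 1/4)*(g + 3/2)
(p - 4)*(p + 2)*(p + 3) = p^3 + p^2 - 14*p - 24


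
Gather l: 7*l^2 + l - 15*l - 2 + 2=7*l^2 - 14*l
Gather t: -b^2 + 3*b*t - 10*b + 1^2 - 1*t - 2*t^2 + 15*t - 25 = -b^2 - 10*b - 2*t^2 + t*(3*b + 14) - 24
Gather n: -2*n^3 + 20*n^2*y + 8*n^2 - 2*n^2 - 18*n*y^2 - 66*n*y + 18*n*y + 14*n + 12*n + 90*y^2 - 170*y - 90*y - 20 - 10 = -2*n^3 + n^2*(20*y + 6) + n*(-18*y^2 - 48*y + 26) + 90*y^2 - 260*y - 30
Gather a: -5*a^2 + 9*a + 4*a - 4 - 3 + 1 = -5*a^2 + 13*a - 6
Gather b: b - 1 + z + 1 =b + z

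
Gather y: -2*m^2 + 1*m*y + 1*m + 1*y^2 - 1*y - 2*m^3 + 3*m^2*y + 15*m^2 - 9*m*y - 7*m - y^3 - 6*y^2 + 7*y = -2*m^3 + 13*m^2 - 6*m - y^3 - 5*y^2 + y*(3*m^2 - 8*m + 6)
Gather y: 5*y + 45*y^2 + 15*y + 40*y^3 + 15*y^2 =40*y^3 + 60*y^2 + 20*y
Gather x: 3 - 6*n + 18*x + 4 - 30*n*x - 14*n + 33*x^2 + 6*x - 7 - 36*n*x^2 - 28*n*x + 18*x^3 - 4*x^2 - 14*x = -20*n + 18*x^3 + x^2*(29 - 36*n) + x*(10 - 58*n)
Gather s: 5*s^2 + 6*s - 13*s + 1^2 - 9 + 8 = 5*s^2 - 7*s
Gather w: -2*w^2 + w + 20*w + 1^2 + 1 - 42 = -2*w^2 + 21*w - 40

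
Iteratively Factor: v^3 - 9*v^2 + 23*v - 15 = (v - 1)*(v^2 - 8*v + 15) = (v - 5)*(v - 1)*(v - 3)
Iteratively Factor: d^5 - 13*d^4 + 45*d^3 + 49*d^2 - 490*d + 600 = (d + 3)*(d^4 - 16*d^3 + 93*d^2 - 230*d + 200) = (d - 5)*(d + 3)*(d^3 - 11*d^2 + 38*d - 40) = (d - 5)*(d - 4)*(d + 3)*(d^2 - 7*d + 10) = (d - 5)*(d - 4)*(d - 2)*(d + 3)*(d - 5)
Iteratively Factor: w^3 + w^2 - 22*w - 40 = (w + 2)*(w^2 - w - 20) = (w - 5)*(w + 2)*(w + 4)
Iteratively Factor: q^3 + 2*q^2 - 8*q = (q + 4)*(q^2 - 2*q) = (q - 2)*(q + 4)*(q)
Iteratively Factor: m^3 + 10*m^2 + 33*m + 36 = (m + 3)*(m^2 + 7*m + 12) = (m + 3)^2*(m + 4)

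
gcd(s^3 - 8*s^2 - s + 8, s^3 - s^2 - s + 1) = s^2 - 1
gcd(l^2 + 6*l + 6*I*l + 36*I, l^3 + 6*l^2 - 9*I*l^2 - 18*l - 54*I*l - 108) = l + 6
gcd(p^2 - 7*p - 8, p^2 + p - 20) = 1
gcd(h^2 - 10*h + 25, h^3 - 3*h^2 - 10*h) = h - 5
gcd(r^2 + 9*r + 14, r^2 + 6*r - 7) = r + 7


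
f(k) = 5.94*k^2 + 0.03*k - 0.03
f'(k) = 11.88*k + 0.03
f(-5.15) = 157.36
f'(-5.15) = -61.15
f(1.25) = 9.29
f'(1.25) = 14.88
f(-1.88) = 20.91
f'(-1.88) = -22.30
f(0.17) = 0.15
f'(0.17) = 2.05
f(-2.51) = 37.32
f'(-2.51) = -29.79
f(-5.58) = 184.75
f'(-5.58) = -66.26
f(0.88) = 4.60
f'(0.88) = 10.48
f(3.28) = 63.97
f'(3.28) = 39.00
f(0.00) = -0.03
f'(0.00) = 0.03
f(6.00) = 213.99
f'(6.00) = 71.31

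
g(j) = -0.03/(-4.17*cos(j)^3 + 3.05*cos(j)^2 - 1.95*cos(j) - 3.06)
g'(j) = -0.03*(-12.51*sin(j)*cos(j)^2 + 6.1*sin(j)*cos(j) - 1.95*sin(j))/(-4.17*cos(j)^3 + 3.05*cos(j)^2 - 1.95*cos(j) - 3.06)^2 = (0.3753*cos(j)^2 - 0.183*cos(j) + 0.0585)*sin(j)/(4.17*cos(j)^3 - 3.05*cos(j)^2 + 1.95*cos(j) + 3.06)^2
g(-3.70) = -0.01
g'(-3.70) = 0.02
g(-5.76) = 0.01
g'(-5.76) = 0.00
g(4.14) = 0.07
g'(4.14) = -1.13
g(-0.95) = 0.01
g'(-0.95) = -0.00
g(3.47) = -0.01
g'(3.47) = -0.01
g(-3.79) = -0.01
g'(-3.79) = 0.04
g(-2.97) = -0.01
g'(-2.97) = -0.00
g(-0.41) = 0.01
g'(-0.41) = -0.00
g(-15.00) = -0.01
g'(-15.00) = -0.07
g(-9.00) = -0.00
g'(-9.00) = -0.01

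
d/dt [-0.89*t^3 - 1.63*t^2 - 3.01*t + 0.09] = -2.67*t^2 - 3.26*t - 3.01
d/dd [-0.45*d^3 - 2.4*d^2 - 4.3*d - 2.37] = -1.35*d^2 - 4.8*d - 4.3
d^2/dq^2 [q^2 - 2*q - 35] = 2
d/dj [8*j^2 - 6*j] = 16*j - 6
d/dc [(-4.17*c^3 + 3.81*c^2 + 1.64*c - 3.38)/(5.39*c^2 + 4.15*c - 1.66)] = (-22.4763*c^4 - 34.611*c^3 + 27.7385*c^2 + 23.7872*c + 11.3046)/(29.0521*c^4 + 44.737*c^3 - 0.672299999999993*c^2 - 13.778*c + 2.7556)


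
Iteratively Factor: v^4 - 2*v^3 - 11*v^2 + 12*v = (v + 3)*(v^3 - 5*v^2 + 4*v) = (v - 4)*(v + 3)*(v^2 - v) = v*(v - 4)*(v + 3)*(v - 1)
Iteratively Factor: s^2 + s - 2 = (s - 1)*(s + 2)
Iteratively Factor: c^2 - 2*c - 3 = (c - 3)*(c + 1)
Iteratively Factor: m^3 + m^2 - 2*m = (m - 1)*(m^2 + 2*m) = (m - 1)*(m + 2)*(m)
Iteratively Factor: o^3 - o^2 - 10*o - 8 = (o + 1)*(o^2 - 2*o - 8) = (o + 1)*(o + 2)*(o - 4)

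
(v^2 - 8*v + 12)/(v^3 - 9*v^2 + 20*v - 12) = 1/(v - 1)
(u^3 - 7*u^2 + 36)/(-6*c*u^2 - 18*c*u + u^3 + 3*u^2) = (-u^3 + 7*u^2 - 36)/(u*(6*c*u + 18*c - u^2 - 3*u))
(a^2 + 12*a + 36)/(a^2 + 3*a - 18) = (a + 6)/(a - 3)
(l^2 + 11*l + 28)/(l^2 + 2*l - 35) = (l + 4)/(l - 5)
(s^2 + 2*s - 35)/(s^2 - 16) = (s^2 + 2*s - 35)/(s^2 - 16)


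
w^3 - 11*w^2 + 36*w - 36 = (w - 6)*(w - 3)*(w - 2)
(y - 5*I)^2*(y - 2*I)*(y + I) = y^4 - 11*I*y^3 - 33*y^2 + 5*I*y - 50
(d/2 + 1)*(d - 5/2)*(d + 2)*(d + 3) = d^4/2 + 9*d^3/4 - 3*d^2/4 - 14*d - 15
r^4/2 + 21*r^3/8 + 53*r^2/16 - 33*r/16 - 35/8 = (r/2 + 1)*(r - 1)*(r + 7/4)*(r + 5/2)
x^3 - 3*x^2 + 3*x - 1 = (x - 1)^3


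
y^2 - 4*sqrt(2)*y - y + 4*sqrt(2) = (y - 1)*(y - 4*sqrt(2))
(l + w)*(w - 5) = l*w - 5*l + w^2 - 5*w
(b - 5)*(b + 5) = b^2 - 25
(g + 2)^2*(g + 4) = g^3 + 8*g^2 + 20*g + 16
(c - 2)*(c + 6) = c^2 + 4*c - 12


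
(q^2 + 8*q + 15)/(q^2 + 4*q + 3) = (q + 5)/(q + 1)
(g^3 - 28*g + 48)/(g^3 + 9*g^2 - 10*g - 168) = (g - 2)/(g + 7)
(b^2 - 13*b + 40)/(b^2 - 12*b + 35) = (b - 8)/(b - 7)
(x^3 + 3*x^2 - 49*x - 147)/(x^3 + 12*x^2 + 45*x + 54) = (x^2 - 49)/(x^2 + 9*x + 18)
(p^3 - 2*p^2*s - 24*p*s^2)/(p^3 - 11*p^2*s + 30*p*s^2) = (p + 4*s)/(p - 5*s)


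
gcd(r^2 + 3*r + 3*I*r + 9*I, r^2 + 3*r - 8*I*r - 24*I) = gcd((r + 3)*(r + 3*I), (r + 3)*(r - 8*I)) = r + 3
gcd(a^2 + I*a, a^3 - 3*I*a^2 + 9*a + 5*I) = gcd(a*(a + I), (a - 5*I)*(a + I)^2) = a + I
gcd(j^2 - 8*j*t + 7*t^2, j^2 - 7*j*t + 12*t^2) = 1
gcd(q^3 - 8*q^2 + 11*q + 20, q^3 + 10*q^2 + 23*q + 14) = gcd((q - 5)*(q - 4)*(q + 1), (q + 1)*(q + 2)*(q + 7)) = q + 1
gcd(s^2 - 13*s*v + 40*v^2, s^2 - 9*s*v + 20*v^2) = s - 5*v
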